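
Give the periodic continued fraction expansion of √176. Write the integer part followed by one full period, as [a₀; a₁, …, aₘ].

[13; 3, 1, 3, 26]

a₀ = ⌊√176⌋ = 13.
With m₀=0, d₀=1 and mₖ₊₁ = dₖaₖ − mₖ, dₖ₊₁ = (n − mₖ₊₁²)/dₖ, aₖ₊₁ = ⌊(a₀+mₖ₊₁)/dₖ₊₁⌋:
  k=1: m=13, d=7, a=3
  k=2: m=8, d=16, a=1
  k=3: m=8, d=7, a=3
  k=4: m=13, d=1, a=26
d=1 and a=2a₀=26 at k=4, so the next step gives (m, d) = (13, 7) again — its k=1 value — and the period has length 4.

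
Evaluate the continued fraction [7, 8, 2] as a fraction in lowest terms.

Using pₖ = aₖpₖ₋₁ + pₖ₋₂ and qₖ = aₖqₖ₋₁ + qₖ₋₂:
  k=0: a=7, p=7, q=1
  k=1: a=8, p=57, q=8
  k=2: a=2, p=121, q=17

121/17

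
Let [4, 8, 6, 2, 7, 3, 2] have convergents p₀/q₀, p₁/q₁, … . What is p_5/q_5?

Using pₖ = aₖpₖ₋₁ + pₖ₋₂, qₖ = aₖqₖ₋₁ + qₖ₋₂ (with p₋₁=1, p₋₂=0, q₋₁=0, q₋₂=1):
  k=0: a=4, p=4, q=1
  k=1: a=8, p=33, q=8
  k=2: a=6, p=202, q=49
  k=3: a=2, p=437, q=106
  k=4: a=7, p=3261, q=791
  k=5: a=3, p=10220, q=2479

10220/2479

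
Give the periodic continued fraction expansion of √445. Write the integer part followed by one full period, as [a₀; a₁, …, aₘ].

a₀ = ⌊√445⌋ = 21.

[21; 10, 1, 1, 10, 42]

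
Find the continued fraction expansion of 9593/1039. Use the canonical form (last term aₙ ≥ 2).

9593 = 9×1039 + 242
1039 = 4×242 + 71
242 = 3×71 + 29
71 = 2×29 + 13
29 = 2×13 + 3
13 = 4×3 + 1
3 = 3×1 + 0  (stop)
So 9593/1039 = [9; 4, 3, 2, 2, 4, 3].

[9; 4, 3, 2, 2, 4, 3]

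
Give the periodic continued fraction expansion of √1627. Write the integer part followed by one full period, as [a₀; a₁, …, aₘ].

a₀ = ⌊√1627⌋ = 40.
With m₀=0, d₀=1 and mₖ₊₁ = dₖaₖ − mₖ, dₖ₊₁ = (n − mₖ₊₁²)/dₖ, aₖ₊₁ = ⌊(a₀+mₖ₊₁)/dₖ₊₁⌋:
  k=1: m=40, d=27, a=2
  k=2: m=14, d=53, a=1
  k=3: m=39, d=2, a=39
  k=4: m=39, d=53, a=1
  k=5: m=14, d=27, a=2
  k=6: m=40, d=1, a=80
d=1 and a=2a₀=80 at k=6, so the next step gives (m, d) = (40, 27) again — its k=1 value — and the period has length 6.

[40; 2, 1, 39, 1, 2, 80]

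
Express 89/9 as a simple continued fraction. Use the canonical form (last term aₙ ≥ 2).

89 = 9×9 + 8
9 = 1×8 + 1
8 = 8×1 + 0  (stop)
So 89/9 = [9; 1, 8].

[9; 1, 8]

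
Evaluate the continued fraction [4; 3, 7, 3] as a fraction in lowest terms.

298/69

Using pₖ = aₖpₖ₋₁ + pₖ₋₂ and qₖ = aₖqₖ₋₁ + qₖ₋₂:
  k=0: a=4, p=4, q=1
  k=1: a=3, p=13, q=3
  k=2: a=7, p=95, q=22
  k=3: a=3, p=298, q=69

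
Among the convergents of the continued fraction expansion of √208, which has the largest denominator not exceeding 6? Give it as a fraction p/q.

72/5

√208 = [14; 2, 2, 1, 2, 2, 28, …] (period length 6).
Convergents:
  p_0/q_0 = 14/1
  p_1/q_1 = 29/2
  p_2/q_2 = 72/5
  p_3/q_3 = 101/7
q_2 = 5 ≤ 6 < 7 = q_3, so the answer is 72/5.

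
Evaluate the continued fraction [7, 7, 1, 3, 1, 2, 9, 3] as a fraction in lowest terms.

22590/3169

Using pₖ = aₖpₖ₋₁ + pₖ₋₂ and qₖ = aₖqₖ₋₁ + qₖ₋₂:
  k=0: a=7, p=7, q=1
  k=1: a=7, p=50, q=7
  k=2: a=1, p=57, q=8
  k=3: a=3, p=221, q=31
  k=4: a=1, p=278, q=39
  k=5: a=2, p=777, q=109
  k=6: a=9, p=7271, q=1020
  k=7: a=3, p=22590, q=3169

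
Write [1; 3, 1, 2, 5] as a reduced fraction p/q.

Fold from the inside: start with 5/1.
  2 + 1/5 = 11/5
  1 + 5/11 = 16/11
  3 + 11/16 = 59/16
  1 + 16/59 = 75/59

75/59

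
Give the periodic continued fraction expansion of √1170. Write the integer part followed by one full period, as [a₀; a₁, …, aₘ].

a₀ = ⌊√1170⌋ = 34.
With m₀=0, d₀=1 and mₖ₊₁ = dₖaₖ − mₖ, dₖ₊₁ = (n − mₖ₊₁²)/dₖ, aₖ₊₁ = ⌊(a₀+mₖ₊₁)/dₖ₊₁⌋:
  k=1: m=34, d=14, a=4
  k=2: m=22, d=49, a=1
  k=3: m=27, d=9, a=6
  k=4: m=27, d=49, a=1
  k=5: m=22, d=14, a=4
  k=6: m=34, d=1, a=68
d=1 and a=2a₀=68 at k=6, so the next step gives (m, d) = (34, 14) again — its k=1 value — and the period has length 6.

[34; 4, 1, 6, 1, 4, 68]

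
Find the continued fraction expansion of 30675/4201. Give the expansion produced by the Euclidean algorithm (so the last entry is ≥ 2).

30675 = 7×4201 + 1268
4201 = 3×1268 + 397
1268 = 3×397 + 77
397 = 5×77 + 12
77 = 6×12 + 5
12 = 2×5 + 2
5 = 2×2 + 1
2 = 2×1 + 0  (stop)
So 30675/4201 = [7; 3, 3, 5, 6, 2, 2, 2].

[7; 3, 3, 5, 6, 2, 2, 2]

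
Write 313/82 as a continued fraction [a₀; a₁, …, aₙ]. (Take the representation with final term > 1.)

[3; 1, 4, 2, 7]

313 = 3*82 + 67
82 = 1*67 + 15
67 = 4*15 + 7
15 = 2*7 + 1
7 = 7*1 + 0  (stop)
So 313/82 = [3; 1, 4, 2, 7].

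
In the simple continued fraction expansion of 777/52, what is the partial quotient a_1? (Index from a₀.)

1

777 = 14·52 + 49   →  a_0 = 14
52 = 1·49 + 3   →  a_1 = 1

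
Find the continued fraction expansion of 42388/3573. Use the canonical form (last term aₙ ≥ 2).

[11; 1, 6, 3, 9, 4, 4]

42388 = 11×3573 + 3085
3573 = 1×3085 + 488
3085 = 6×488 + 157
488 = 3×157 + 17
157 = 9×17 + 4
17 = 4×4 + 1
4 = 4×1 + 0  (stop)
So 42388/3573 = [11; 1, 6, 3, 9, 4, 4].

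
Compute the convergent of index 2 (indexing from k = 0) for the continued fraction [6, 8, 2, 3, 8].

104/17

Using pₖ = aₖpₖ₋₁ + pₖ₋₂, qₖ = aₖqₖ₋₁ + qₖ₋₂ (with p₋₁=1, p₋₂=0, q₋₁=0, q₋₂=1):
  k=0: a=6, p=6, q=1
  k=1: a=8, p=49, q=8
  k=2: a=2, p=104, q=17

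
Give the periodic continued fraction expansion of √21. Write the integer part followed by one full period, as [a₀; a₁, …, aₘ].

a₀ = ⌊√21⌋ = 4.
With m₀=0, d₀=1 and mₖ₊₁ = dₖaₖ − mₖ, dₖ₊₁ = (n − mₖ₊₁²)/dₖ, aₖ₊₁ = ⌊(a₀+mₖ₊₁)/dₖ₊₁⌋:
  k=1: m=4, d=5, a=1
  k=2: m=1, d=4, a=1
  k=3: m=3, d=3, a=2
  k=4: m=3, d=4, a=1
  k=5: m=1, d=5, a=1
  k=6: m=4, d=1, a=8
d=1 and a=2a₀=8 at k=6, so the next step gives (m, d) = (4, 5) again — its k=1 value — and the period has length 6.

[4; 1, 1, 2, 1, 1, 8]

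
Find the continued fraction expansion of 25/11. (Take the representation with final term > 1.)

25 = 2×11 + 3
11 = 3×3 + 2
3 = 1×2 + 1
2 = 2×1 + 0  (stop)
So 25/11 = [2; 3, 1, 2].

[2; 3, 1, 2]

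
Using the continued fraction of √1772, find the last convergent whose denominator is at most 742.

√1772 = [42; 10, 1, 1, 20, 1, 1, 10, 84, …] (period length 8).
Convergents:
  p_0/q_0 = 42/1
  p_1/q_1 = 421/10
  p_2/q_2 = 463/11
  p_3/q_3 = 884/21
  p_4/q_4 = 18143/431
  p_5/q_5 = 19027/452
  p_6/q_6 = 37170/883
q_5 = 452 ≤ 742 < 883 = q_6, so the answer is 19027/452.

19027/452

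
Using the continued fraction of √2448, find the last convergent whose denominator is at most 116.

√2448 = [49; 2, 10, 2, 98, …] (period length 4).
Convergents:
  p_0/q_0 = 49/1
  p_1/q_1 = 99/2
  p_2/q_2 = 1039/21
  p_3/q_3 = 2177/44
  p_4/q_4 = 214385/4333
q_3 = 44 ≤ 116 < 4333 = q_4, so the answer is 2177/44.

2177/44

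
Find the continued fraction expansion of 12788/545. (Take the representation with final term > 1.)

[23; 2, 6, 2, 19]

12788 = 23·545 + 253
545 = 2·253 + 39
253 = 6·39 + 19
39 = 2·19 + 1
19 = 19·1 + 0  (stop)
So 12788/545 = [23; 2, 6, 2, 19].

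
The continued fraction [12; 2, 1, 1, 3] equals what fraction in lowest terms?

223/18

Using pₖ = aₖpₖ₋₁ + pₖ₋₂ and qₖ = aₖqₖ₋₁ + qₖ₋₂:
  k=0: a=12, p=12, q=1
  k=1: a=2, p=25, q=2
  k=2: a=1, p=37, q=3
  k=3: a=1, p=62, q=5
  k=4: a=3, p=223, q=18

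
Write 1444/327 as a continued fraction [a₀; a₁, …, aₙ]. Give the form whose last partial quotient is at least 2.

[4; 2, 2, 2, 8, 1, 2]

1444 = 4×327 + 136
327 = 2×136 + 55
136 = 2×55 + 26
55 = 2×26 + 3
26 = 8×3 + 2
3 = 1×2 + 1
2 = 2×1 + 0  (stop)
So 1444/327 = [4; 2, 2, 2, 8, 1, 2].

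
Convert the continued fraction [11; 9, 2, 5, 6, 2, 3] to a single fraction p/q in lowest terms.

Using pₖ = aₖpₖ₋₁ + pₖ₋₂ and qₖ = aₖqₖ₋₁ + qₖ₋₂:
  k=0: a=11, p=11, q=1
  k=1: a=9, p=100, q=9
  k=2: a=2, p=211, q=19
  k=3: a=5, p=1155, q=104
  k=4: a=6, p=7141, q=643
  k=5: a=2, p=15437, q=1390
  k=6: a=3, p=53452, q=4813

53452/4813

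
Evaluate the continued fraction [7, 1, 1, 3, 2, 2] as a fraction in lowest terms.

295/39

Fold from the inside: start with 2/1.
  2 + 1/2 = 5/2
  3 + 2/5 = 17/5
  1 + 5/17 = 22/17
  1 + 17/22 = 39/22
  7 + 22/39 = 295/39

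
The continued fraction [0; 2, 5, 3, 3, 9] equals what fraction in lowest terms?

493/1079

Fold from the inside: start with 9/1.
  3 + 1/9 = 28/9
  3 + 9/28 = 93/28
  5 + 28/93 = 493/93
  2 + 93/493 = 1079/493
  0 + 493/1079 = 493/1079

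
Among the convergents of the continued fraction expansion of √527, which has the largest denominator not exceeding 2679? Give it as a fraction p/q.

√527 = [22; 1, 21, 1, 44, …] (period length 4).
Convergents:
  p_0/q_0 = 22/1
  p_1/q_1 = 23/1
  p_2/q_2 = 505/22
  p_3/q_3 = 528/23
  p_4/q_4 = 23737/1034
  p_5/q_5 = 24265/1057
  p_6/q_6 = 533302/23231
q_5 = 1057 ≤ 2679 < 23231 = q_6, so the answer is 24265/1057.

24265/1057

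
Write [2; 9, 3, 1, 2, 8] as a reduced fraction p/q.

1798/853

Using pₖ = aₖpₖ₋₁ + pₖ₋₂ and qₖ = aₖqₖ₋₁ + qₖ₋₂:
  k=0: a=2, p=2, q=1
  k=1: a=9, p=19, q=9
  k=2: a=3, p=59, q=28
  k=3: a=1, p=78, q=37
  k=4: a=2, p=215, q=102
  k=5: a=8, p=1798, q=853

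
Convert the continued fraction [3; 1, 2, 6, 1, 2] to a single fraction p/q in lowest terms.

232/63

Using pₖ = aₖpₖ₋₁ + pₖ₋₂ and qₖ = aₖqₖ₋₁ + qₖ₋₂:
  k=0: a=3, p=3, q=1
  k=1: a=1, p=4, q=1
  k=2: a=2, p=11, q=3
  k=3: a=6, p=70, q=19
  k=4: a=1, p=81, q=22
  k=5: a=2, p=232, q=63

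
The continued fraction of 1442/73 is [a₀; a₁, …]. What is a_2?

3

1442 = 19·73 + 55   →  a_0 = 19
73 = 1·55 + 18   →  a_1 = 1
55 = 3·18 + 1   →  a_2 = 3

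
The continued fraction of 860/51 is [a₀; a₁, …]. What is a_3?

3

860 = 16·51 + 44   →  a_0 = 16
51 = 1·44 + 7   →  a_1 = 1
44 = 6·7 + 2   →  a_2 = 6
7 = 3·2 + 1   →  a_3 = 3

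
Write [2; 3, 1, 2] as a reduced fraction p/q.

Using pₖ = aₖpₖ₋₁ + pₖ₋₂ and qₖ = aₖqₖ₋₁ + qₖ₋₂:
  k=0: a=2, p=2, q=1
  k=1: a=3, p=7, q=3
  k=2: a=1, p=9, q=4
  k=3: a=2, p=25, q=11

25/11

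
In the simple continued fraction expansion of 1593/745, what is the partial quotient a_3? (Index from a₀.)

3

1593 = 2·745 + 103   →  a_0 = 2
745 = 7·103 + 24   →  a_1 = 7
103 = 4·24 + 7   →  a_2 = 4
24 = 3·7 + 3   →  a_3 = 3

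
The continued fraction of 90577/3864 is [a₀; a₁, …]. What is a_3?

1

90577 = 23·3864 + 1705   →  a_0 = 23
3864 = 2·1705 + 454   →  a_1 = 2
1705 = 3·454 + 343   →  a_2 = 3
454 = 1·343 + 111   →  a_3 = 1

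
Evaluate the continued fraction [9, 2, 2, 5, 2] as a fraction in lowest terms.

555/59

Fold from the inside: start with 2/1.
  5 + 1/2 = 11/2
  2 + 2/11 = 24/11
  2 + 11/24 = 59/24
  9 + 24/59 = 555/59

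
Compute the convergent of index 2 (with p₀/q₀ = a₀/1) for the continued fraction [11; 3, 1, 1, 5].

45/4

Using pₖ = aₖpₖ₋₁ + pₖ₋₂, qₖ = aₖqₖ₋₁ + qₖ₋₂ (with p₋₁=1, p₋₂=0, q₋₁=0, q₋₂=1):
  k=0: a=11, p=11, q=1
  k=1: a=3, p=34, q=3
  k=2: a=1, p=45, q=4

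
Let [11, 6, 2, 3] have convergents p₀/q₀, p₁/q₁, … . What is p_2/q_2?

Using pₖ = aₖpₖ₋₁ + pₖ₋₂, qₖ = aₖqₖ₋₁ + qₖ₋₂ (with p₋₁=1, p₋₂=0, q₋₁=0, q₋₂=1):
  k=0: a=11, p=11, q=1
  k=1: a=6, p=67, q=6
  k=2: a=2, p=145, q=13

145/13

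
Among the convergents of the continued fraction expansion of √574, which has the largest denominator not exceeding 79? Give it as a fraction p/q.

√574 = [23; 1, 22, 1, 46, …] (period length 4).
Convergents:
  p_0/q_0 = 23/1
  p_1/q_1 = 24/1
  p_2/q_2 = 551/23
  p_3/q_3 = 575/24
  p_4/q_4 = 27001/1127
q_3 = 24 ≤ 79 < 1127 = q_4, so the answer is 575/24.

575/24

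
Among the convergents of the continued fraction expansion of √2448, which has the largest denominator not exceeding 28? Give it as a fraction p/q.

√2448 = [49; 2, 10, 2, 98, …] (period length 4).
Convergents:
  p_0/q_0 = 49/1
  p_1/q_1 = 99/2
  p_2/q_2 = 1039/21
  p_3/q_3 = 2177/44
q_2 = 21 ≤ 28 < 44 = q_3, so the answer is 1039/21.

1039/21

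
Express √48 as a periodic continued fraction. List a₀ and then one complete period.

[6; 1, 12]

a₀ = ⌊√48⌋ = 6.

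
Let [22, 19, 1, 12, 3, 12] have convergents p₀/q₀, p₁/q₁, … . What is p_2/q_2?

441/20

Using pₖ = aₖpₖ₋₁ + pₖ₋₂, qₖ = aₖqₖ₋₁ + qₖ₋₂ (with p₋₁=1, p₋₂=0, q₋₁=0, q₋₂=1):
  k=0: a=22, p=22, q=1
  k=1: a=19, p=419, q=19
  k=2: a=1, p=441, q=20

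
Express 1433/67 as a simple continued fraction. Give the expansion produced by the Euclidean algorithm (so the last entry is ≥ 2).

1433 = 21*67 + 26
67 = 2*26 + 15
26 = 1*15 + 11
15 = 1*11 + 4
11 = 2*4 + 3
4 = 1*3 + 1
3 = 3*1 + 0  (stop)
So 1433/67 = [21; 2, 1, 1, 2, 1, 3].

[21; 2, 1, 1, 2, 1, 3]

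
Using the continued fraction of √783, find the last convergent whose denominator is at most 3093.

86157/3079

√783 = [27; 1, 54, …] (period length 2).
Convergents:
  p_0/q_0 = 27/1
  p_1/q_1 = 28/1
  p_2/q_2 = 1539/55
  p_3/q_3 = 1567/56
  p_4/q_4 = 86157/3079
  p_5/q_5 = 87724/3135
q_4 = 3079 ≤ 3093 < 3135 = q_5, so the answer is 86157/3079.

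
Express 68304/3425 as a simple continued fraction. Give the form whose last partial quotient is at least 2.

68304 = 19×3425 + 3229
3425 = 1×3229 + 196
3229 = 16×196 + 93
196 = 2×93 + 10
93 = 9×10 + 3
10 = 3×3 + 1
3 = 3×1 + 0  (stop)
So 68304/3425 = [19; 1, 16, 2, 9, 3, 3].

[19; 1, 16, 2, 9, 3, 3]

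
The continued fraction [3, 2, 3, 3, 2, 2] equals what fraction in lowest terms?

443/129

Using pₖ = aₖpₖ₋₁ + pₖ₋₂ and qₖ = aₖqₖ₋₁ + qₖ₋₂:
  k=0: a=3, p=3, q=1
  k=1: a=2, p=7, q=2
  k=2: a=3, p=24, q=7
  k=3: a=3, p=79, q=23
  k=4: a=2, p=182, q=53
  k=5: a=2, p=443, q=129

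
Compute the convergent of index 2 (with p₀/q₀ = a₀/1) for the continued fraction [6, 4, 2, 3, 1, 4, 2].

Using pₖ = aₖpₖ₋₁ + pₖ₋₂, qₖ = aₖqₖ₋₁ + qₖ₋₂ (with p₋₁=1, p₋₂=0, q₋₁=0, q₋₂=1):
  k=0: a=6, p=6, q=1
  k=1: a=4, p=25, q=4
  k=2: a=2, p=56, q=9

56/9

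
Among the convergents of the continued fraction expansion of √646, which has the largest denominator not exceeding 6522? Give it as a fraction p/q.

√646 = [25; 2, 2, 2, 50, …] (period length 4).
Convergents:
  p_0/q_0 = 25/1
  p_1/q_1 = 51/2
  p_2/q_2 = 127/5
  p_3/q_3 = 305/12
  p_4/q_4 = 15377/605
  p_5/q_5 = 31059/1222
  p_6/q_6 = 77495/3049
  p_7/q_7 = 186049/7320
q_6 = 3049 ≤ 6522 < 7320 = q_7, so the answer is 77495/3049.

77495/3049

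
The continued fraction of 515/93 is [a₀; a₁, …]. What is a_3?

6

515 = 5·93 + 50   →  a_0 = 5
93 = 1·50 + 43   →  a_1 = 1
50 = 1·43 + 7   →  a_2 = 1
43 = 6·7 + 1   →  a_3 = 6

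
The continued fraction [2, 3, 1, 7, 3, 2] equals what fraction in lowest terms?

508/225

Fold from the inside: start with 2/1.
  3 + 1/2 = 7/2
  7 + 2/7 = 51/7
  1 + 7/51 = 58/51
  3 + 51/58 = 225/58
  2 + 58/225 = 508/225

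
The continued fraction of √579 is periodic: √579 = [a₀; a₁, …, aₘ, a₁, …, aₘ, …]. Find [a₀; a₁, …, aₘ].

a₀ = ⌊√579⌋ = 24.
With m₀=0, d₀=1 and mₖ₊₁ = dₖaₖ − mₖ, dₖ₊₁ = (n − mₖ₊₁²)/dₖ, aₖ₊₁ = ⌊(a₀+mₖ₊₁)/dₖ₊₁⌋:
  k=1: m=24, d=3, a=16
  k=2: m=24, d=1, a=48
d=1 and a=2a₀=48 at k=2, so the next step gives (m, d) = (24, 3) again — its k=1 value — and the period has length 2.

[24; 16, 48]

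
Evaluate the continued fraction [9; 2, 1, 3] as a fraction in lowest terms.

Using pₖ = aₖpₖ₋₁ + pₖ₋₂ and qₖ = aₖqₖ₋₁ + qₖ₋₂:
  k=0: a=9, p=9, q=1
  k=1: a=2, p=19, q=2
  k=2: a=1, p=28, q=3
  k=3: a=3, p=103, q=11

103/11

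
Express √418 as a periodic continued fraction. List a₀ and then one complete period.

a₀ = ⌊√418⌋ = 20.
With m₀=0, d₀=1 and mₖ₊₁ = dₖaₖ − mₖ, dₖ₊₁ = (n − mₖ₊₁²)/dₖ, aₖ₊₁ = ⌊(a₀+mₖ₊₁)/dₖ₊₁⌋:
  k=1: m=20, d=18, a=2
  k=2: m=16, d=9, a=4
  k=3: m=20, d=2, a=20
  k=4: m=20, d=9, a=4
  k=5: m=16, d=18, a=2
  k=6: m=20, d=1, a=40
d=1 and a=2a₀=40 at k=6, so the next step gives (m, d) = (20, 18) again — its k=1 value — and the period has length 6.

[20; 2, 4, 20, 4, 2, 40]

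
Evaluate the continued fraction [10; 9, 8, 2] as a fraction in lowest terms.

Fold from the inside: start with 2/1.
  8 + 1/2 = 17/2
  9 + 2/17 = 155/17
  10 + 17/155 = 1567/155

1567/155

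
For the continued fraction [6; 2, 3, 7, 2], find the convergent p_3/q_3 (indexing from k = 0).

Using pₖ = aₖpₖ₋₁ + pₖ₋₂, qₖ = aₖqₖ₋₁ + qₖ₋₂ (with p₋₁=1, p₋₂=0, q₋₁=0, q₋₂=1):
  k=0: a=6, p=6, q=1
  k=1: a=2, p=13, q=2
  k=2: a=3, p=45, q=7
  k=3: a=7, p=328, q=51

328/51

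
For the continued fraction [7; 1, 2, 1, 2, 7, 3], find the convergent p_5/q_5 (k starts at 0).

Using pₖ = aₖpₖ₋₁ + pₖ₋₂, qₖ = aₖqₖ₋₁ + qₖ₋₂ (with p₋₁=1, p₋₂=0, q₋₁=0, q₋₂=1):
  k=0: a=7, p=7, q=1
  k=1: a=1, p=8, q=1
  k=2: a=2, p=23, q=3
  k=3: a=1, p=31, q=4
  k=4: a=2, p=85, q=11
  k=5: a=7, p=626, q=81

626/81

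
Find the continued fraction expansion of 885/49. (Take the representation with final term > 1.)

885 = 18×49 + 3
49 = 16×3 + 1
3 = 3×1 + 0  (stop)
So 885/49 = [18; 16, 3].

[18; 16, 3]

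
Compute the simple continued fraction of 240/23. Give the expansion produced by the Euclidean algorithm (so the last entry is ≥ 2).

240 = 10×23 + 10
23 = 2×10 + 3
10 = 3×3 + 1
3 = 3×1 + 0  (stop)
So 240/23 = [10; 2, 3, 3].

[10; 2, 3, 3]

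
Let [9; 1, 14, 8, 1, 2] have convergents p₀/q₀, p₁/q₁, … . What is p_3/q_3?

Using pₖ = aₖpₖ₋₁ + pₖ₋₂, qₖ = aₖqₖ₋₁ + qₖ₋₂ (with p₋₁=1, p₋₂=0, q₋₁=0, q₋₂=1):
  k=0: a=9, p=9, q=1
  k=1: a=1, p=10, q=1
  k=2: a=14, p=149, q=15
  k=3: a=8, p=1202, q=121

1202/121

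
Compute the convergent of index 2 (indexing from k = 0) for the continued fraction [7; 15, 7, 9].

Using pₖ = aₖpₖ₋₁ + pₖ₋₂, qₖ = aₖqₖ₋₁ + qₖ₋₂ (with p₋₁=1, p₋₂=0, q₋₁=0, q₋₂=1):
  k=0: a=7, p=7, q=1
  k=1: a=15, p=106, q=15
  k=2: a=7, p=749, q=106

749/106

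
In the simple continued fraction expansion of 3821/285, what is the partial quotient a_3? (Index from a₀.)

5

3821 = 13·285 + 116   →  a_0 = 13
285 = 2·116 + 53   →  a_1 = 2
116 = 2·53 + 10   →  a_2 = 2
53 = 5·10 + 3   →  a_3 = 5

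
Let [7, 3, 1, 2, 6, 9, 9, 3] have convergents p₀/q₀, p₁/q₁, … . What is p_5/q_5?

4661/641

Using pₖ = aₖpₖ₋₁ + pₖ₋₂, qₖ = aₖqₖ₋₁ + qₖ₋₂ (with p₋₁=1, p₋₂=0, q₋₁=0, q₋₂=1):
  k=0: a=7, p=7, q=1
  k=1: a=3, p=22, q=3
  k=2: a=1, p=29, q=4
  k=3: a=2, p=80, q=11
  k=4: a=6, p=509, q=70
  k=5: a=9, p=4661, q=641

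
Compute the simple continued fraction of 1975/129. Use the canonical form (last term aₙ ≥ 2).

1975 = 15×129 + 40
129 = 3×40 + 9
40 = 4×9 + 4
9 = 2×4 + 1
4 = 4×1 + 0  (stop)
So 1975/129 = [15; 3, 4, 2, 4].

[15; 3, 4, 2, 4]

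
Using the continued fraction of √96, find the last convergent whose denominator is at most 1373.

√96 = [9; 1, 3, 1, 18, …] (period length 4).
Convergents:
  p_0/q_0 = 9/1
  p_1/q_1 = 10/1
  p_2/q_2 = 39/4
  p_3/q_3 = 49/5
  p_4/q_4 = 921/94
  p_5/q_5 = 970/99
  p_6/q_6 = 3831/391
  p_7/q_7 = 4801/490
  p_8/q_8 = 90249/9211
q_7 = 490 ≤ 1373 < 9211 = q_8, so the answer is 4801/490.

4801/490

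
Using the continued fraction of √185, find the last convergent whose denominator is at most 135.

√185 = [13; 1, 1, 1, 1, 26, …] (period length 5).
Convergents:
  p_0/q_0 = 13/1
  p_1/q_1 = 14/1
  p_2/q_2 = 27/2
  p_3/q_3 = 41/3
  p_4/q_4 = 68/5
  p_5/q_5 = 1809/133
  p_6/q_6 = 1877/138
q_5 = 133 ≤ 135 < 138 = q_6, so the answer is 1809/133.

1809/133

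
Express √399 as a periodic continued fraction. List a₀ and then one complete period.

[19; 1, 38]

a₀ = ⌊√399⌋ = 19.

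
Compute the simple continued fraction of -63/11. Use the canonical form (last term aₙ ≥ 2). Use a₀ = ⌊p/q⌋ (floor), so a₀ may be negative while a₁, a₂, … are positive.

[-6; 3, 1, 2]

-63 = -6·11 + 3
11 = 3·3 + 2
3 = 1·2 + 1
2 = 2·1 + 0  (stop)
So -63/11 = [-6; 3, 1, 2].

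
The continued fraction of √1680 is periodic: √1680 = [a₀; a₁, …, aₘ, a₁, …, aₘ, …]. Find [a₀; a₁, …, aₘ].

[40; 1, 80]

a₀ = ⌊√1680⌋ = 40.
With m₀=0, d₀=1 and mₖ₊₁ = dₖaₖ − mₖ, dₖ₊₁ = (n − mₖ₊₁²)/dₖ, aₖ₊₁ = ⌊(a₀+mₖ₊₁)/dₖ₊₁⌋:
  k=1: m=40, d=80, a=1
  k=2: m=40, d=1, a=80
d=1 and a=2a₀=80 at k=2, so the next step gives (m, d) = (40, 80) again — its k=1 value — and the period has length 2.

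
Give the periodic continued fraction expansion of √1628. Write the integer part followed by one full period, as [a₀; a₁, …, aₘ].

a₀ = ⌊√1628⌋ = 40.
With m₀=0, d₀=1 and mₖ₊₁ = dₖaₖ − mₖ, dₖ₊₁ = (n − mₖ₊₁²)/dₖ, aₖ₊₁ = ⌊(a₀+mₖ₊₁)/dₖ₊₁⌋:
  k=1: m=40, d=28, a=2
  k=2: m=16, d=49, a=1
  k=3: m=33, d=11, a=6
  k=4: m=33, d=49, a=1
  k=5: m=16, d=28, a=2
  k=6: m=40, d=1, a=80
d=1 and a=2a₀=80 at k=6, so the next step gives (m, d) = (40, 28) again — its k=1 value — and the period has length 6.

[40; 2, 1, 6, 1, 2, 80]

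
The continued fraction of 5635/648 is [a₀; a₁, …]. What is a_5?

5

5635 = 8·648 + 451   →  a_0 = 8
648 = 1·451 + 197   →  a_1 = 1
451 = 2·197 + 57   →  a_2 = 2
197 = 3·57 + 26   →  a_3 = 3
57 = 2·26 + 5   →  a_4 = 2
26 = 5·5 + 1   →  a_5 = 5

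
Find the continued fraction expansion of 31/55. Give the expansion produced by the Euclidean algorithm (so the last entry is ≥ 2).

[0; 1, 1, 3, 2, 3]

31 = 0·55 + 31
55 = 1·31 + 24
31 = 1·24 + 7
24 = 3·7 + 3
7 = 2·3 + 1
3 = 3·1 + 0  (stop)
So 31/55 = [0; 1, 1, 3, 2, 3].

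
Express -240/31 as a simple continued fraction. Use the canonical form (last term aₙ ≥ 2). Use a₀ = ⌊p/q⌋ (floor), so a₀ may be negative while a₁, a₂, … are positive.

-240 = -8·31 + 8
31 = 3·8 + 7
8 = 1·7 + 1
7 = 7·1 + 0  (stop)
So -240/31 = [-8; 3, 1, 7].

[-8; 3, 1, 7]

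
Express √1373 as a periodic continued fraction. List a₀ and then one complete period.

a₀ = ⌊√1373⌋ = 37.
With m₀=0, d₀=1 and mₖ₊₁ = dₖaₖ − mₖ, dₖ₊₁ = (n − mₖ₊₁²)/dₖ, aₖ₊₁ = ⌊(a₀+mₖ₊₁)/dₖ₊₁⌋:
  k=1: m=37, d=4, a=18
  k=2: m=35, d=37, a=1
  k=3: m=2, d=37, a=1
  k=4: m=35, d=4, a=18
  k=5: m=37, d=1, a=74
d=1 and a=2a₀=74 at k=5, so the next step gives (m, d) = (37, 4) again — its k=1 value — and the period has length 5.

[37; 18, 1, 1, 18, 74]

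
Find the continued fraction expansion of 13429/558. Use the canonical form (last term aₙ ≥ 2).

[24; 15, 12, 3]

13429 = 24*558 + 37
558 = 15*37 + 3
37 = 12*3 + 1
3 = 3*1 + 0  (stop)
So 13429/558 = [24; 15, 12, 3].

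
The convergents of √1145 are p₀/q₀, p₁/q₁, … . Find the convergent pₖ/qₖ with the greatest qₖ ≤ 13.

√1145 = [33; 1, 5, 5, 1, 66, …] (period length 5).
Convergents:
  p_0/q_0 = 33/1
  p_1/q_1 = 34/1
  p_2/q_2 = 203/6
  p_3/q_3 = 1049/31
q_2 = 6 ≤ 13 < 31 = q_3, so the answer is 203/6.

203/6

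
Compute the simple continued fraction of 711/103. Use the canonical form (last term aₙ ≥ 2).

711 = 6*103 + 93
103 = 1*93 + 10
93 = 9*10 + 3
10 = 3*3 + 1
3 = 3*1 + 0  (stop)
So 711/103 = [6; 1, 9, 3, 3].

[6; 1, 9, 3, 3]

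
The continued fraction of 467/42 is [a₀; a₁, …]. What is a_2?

467 = 11·42 + 5   →  a_0 = 11
42 = 8·5 + 2   →  a_1 = 8
5 = 2·2 + 1   →  a_2 = 2

2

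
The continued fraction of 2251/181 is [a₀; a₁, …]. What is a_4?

2251 = 12·181 + 79   →  a_0 = 12
181 = 2·79 + 23   →  a_1 = 2
79 = 3·23 + 10   →  a_2 = 3
23 = 2·10 + 3   →  a_3 = 2
10 = 3·3 + 1   →  a_4 = 3

3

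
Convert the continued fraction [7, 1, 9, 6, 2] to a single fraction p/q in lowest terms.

Fold from the inside: start with 2/1.
  6 + 1/2 = 13/2
  9 + 2/13 = 119/13
  1 + 13/119 = 132/119
  7 + 119/132 = 1043/132

1043/132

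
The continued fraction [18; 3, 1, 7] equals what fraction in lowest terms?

566/31

Using pₖ = aₖpₖ₋₁ + pₖ₋₂ and qₖ = aₖqₖ₋₁ + qₖ₋₂:
  k=0: a=18, p=18, q=1
  k=1: a=3, p=55, q=3
  k=2: a=1, p=73, q=4
  k=3: a=7, p=566, q=31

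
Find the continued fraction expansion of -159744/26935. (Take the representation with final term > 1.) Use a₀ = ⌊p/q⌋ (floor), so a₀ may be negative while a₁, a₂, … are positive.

-159744 = -6×26935 + 1866
26935 = 14×1866 + 811
1866 = 2×811 + 244
811 = 3×244 + 79
244 = 3×79 + 7
79 = 11×7 + 2
7 = 3×2 + 1
2 = 2×1 + 0  (stop)
So -159744/26935 = [-6; 14, 2, 3, 3, 11, 3, 2].

[-6; 14, 2, 3, 3, 11, 3, 2]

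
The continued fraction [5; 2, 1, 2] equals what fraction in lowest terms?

Fold from the inside: start with 2/1.
  1 + 1/2 = 3/2
  2 + 2/3 = 8/3
  5 + 3/8 = 43/8

43/8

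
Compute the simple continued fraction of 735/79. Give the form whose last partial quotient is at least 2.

735 = 9*79 + 24
79 = 3*24 + 7
24 = 3*7 + 3
7 = 2*3 + 1
3 = 3*1 + 0  (stop)
So 735/79 = [9; 3, 3, 2, 3].

[9; 3, 3, 2, 3]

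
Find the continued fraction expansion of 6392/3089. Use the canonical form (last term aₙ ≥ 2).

6392 = 2*3089 + 214
3089 = 14*214 + 93
214 = 2*93 + 28
93 = 3*28 + 9
28 = 3*9 + 1
9 = 9*1 + 0  (stop)
So 6392/3089 = [2; 14, 2, 3, 3, 9].

[2; 14, 2, 3, 3, 9]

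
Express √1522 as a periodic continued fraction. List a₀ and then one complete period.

a₀ = ⌊√1522⌋ = 39.
With m₀=0, d₀=1 and mₖ₊₁ = dₖaₖ − mₖ, dₖ₊₁ = (n − mₖ₊₁²)/dₖ, aₖ₊₁ = ⌊(a₀+mₖ₊₁)/dₖ₊₁⌋:
  k=1: m=39, d=1, a=78
d=1 and a=2a₀=78 at k=1, so the next step gives (m, d) = (39, 1) again — its k=1 value — and the period has length 1.

[39; 78]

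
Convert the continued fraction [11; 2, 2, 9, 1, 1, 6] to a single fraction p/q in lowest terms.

Fold from the inside: start with 6/1.
  1 + 1/6 = 7/6
  1 + 6/7 = 13/7
  9 + 7/13 = 124/13
  2 + 13/124 = 261/124
  2 + 124/261 = 646/261
  11 + 261/646 = 7367/646

7367/646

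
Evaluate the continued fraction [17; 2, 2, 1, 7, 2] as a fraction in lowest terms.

Fold from the inside: start with 2/1.
  7 + 1/2 = 15/2
  1 + 2/15 = 17/15
  2 + 15/17 = 49/17
  2 + 17/49 = 115/49
  17 + 49/115 = 2004/115

2004/115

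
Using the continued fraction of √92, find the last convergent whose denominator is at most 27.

211/22

√92 = [9; 1, 1, 2, 4, 2, 1, 1, 18, …] (period length 8).
Convergents:
  p_0/q_0 = 9/1
  p_1/q_1 = 10/1
  p_2/q_2 = 19/2
  p_3/q_3 = 48/5
  p_4/q_4 = 211/22
  p_5/q_5 = 470/49
q_4 = 22 ≤ 27 < 49 = q_5, so the answer is 211/22.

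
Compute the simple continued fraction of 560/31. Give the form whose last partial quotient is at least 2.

[18; 15, 2]

560 = 18×31 + 2
31 = 15×2 + 1
2 = 2×1 + 0  (stop)
So 560/31 = [18; 15, 2].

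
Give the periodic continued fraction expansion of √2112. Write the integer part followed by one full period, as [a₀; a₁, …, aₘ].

a₀ = ⌊√2112⌋ = 45.

[45; 1, 21, 1, 90]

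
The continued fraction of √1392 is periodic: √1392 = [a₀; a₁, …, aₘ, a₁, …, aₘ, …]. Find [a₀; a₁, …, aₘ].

[37; 3, 4, 3, 74]

a₀ = ⌊√1392⌋ = 37.
With m₀=0, d₀=1 and mₖ₊₁ = dₖaₖ − mₖ, dₖ₊₁ = (n − mₖ₊₁²)/dₖ, aₖ₊₁ = ⌊(a₀+mₖ₊₁)/dₖ₊₁⌋:
  k=1: m=37, d=23, a=3
  k=2: m=32, d=16, a=4
  k=3: m=32, d=23, a=3
  k=4: m=37, d=1, a=74
d=1 and a=2a₀=74 at k=4, so the next step gives (m, d) = (37, 23) again — its k=1 value — and the period has length 4.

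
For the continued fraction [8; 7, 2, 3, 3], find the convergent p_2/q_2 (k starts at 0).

122/15

Using pₖ = aₖpₖ₋₁ + pₖ₋₂, qₖ = aₖqₖ₋₁ + qₖ₋₂ (with p₋₁=1, p₋₂=0, q₋₁=0, q₋₂=1):
  k=0: a=8, p=8, q=1
  k=1: a=7, p=57, q=7
  k=2: a=2, p=122, q=15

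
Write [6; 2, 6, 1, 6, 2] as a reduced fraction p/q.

1429/221

Using pₖ = aₖpₖ₋₁ + pₖ₋₂ and qₖ = aₖqₖ₋₁ + qₖ₋₂:
  k=0: a=6, p=6, q=1
  k=1: a=2, p=13, q=2
  k=2: a=6, p=84, q=13
  k=3: a=1, p=97, q=15
  k=4: a=6, p=666, q=103
  k=5: a=2, p=1429, q=221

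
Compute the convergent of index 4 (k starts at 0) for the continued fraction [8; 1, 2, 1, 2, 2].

Using pₖ = aₖpₖ₋₁ + pₖ₋₂, qₖ = aₖqₖ₋₁ + qₖ₋₂ (with p₋₁=1, p₋₂=0, q₋₁=0, q₋₂=1):
  k=0: a=8, p=8, q=1
  k=1: a=1, p=9, q=1
  k=2: a=2, p=26, q=3
  k=3: a=1, p=35, q=4
  k=4: a=2, p=96, q=11

96/11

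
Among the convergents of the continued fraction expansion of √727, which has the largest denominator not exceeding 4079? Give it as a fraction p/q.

√727 = [26; 1, 25, 1, 52, …] (period length 4).
Convergents:
  p_0/q_0 = 26/1
  p_1/q_1 = 27/1
  p_2/q_2 = 701/26
  p_3/q_3 = 728/27
  p_4/q_4 = 38557/1430
  p_5/q_5 = 39285/1457
  p_6/q_6 = 1020682/37855
q_5 = 1457 ≤ 4079 < 37855 = q_6, so the answer is 39285/1457.

39285/1457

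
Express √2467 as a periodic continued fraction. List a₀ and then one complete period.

a₀ = ⌊√2467⌋ = 49.
With m₀=0, d₀=1 and mₖ₊₁ = dₖaₖ − mₖ, dₖ₊₁ = (n − mₖ₊₁²)/dₖ, aₖ₊₁ = ⌊(a₀+mₖ₊₁)/dₖ₊₁⌋:
  k=1: m=49, d=66, a=1
  k=2: m=17, d=33, a=2
  k=3: m=49, d=2, a=49
  k=4: m=49, d=33, a=2
  k=5: m=17, d=66, a=1
  k=6: m=49, d=1, a=98
d=1 and a=2a₀=98 at k=6, so the next step gives (m, d) = (49, 66) again — its k=1 value — and the period has length 6.

[49; 1, 2, 49, 2, 1, 98]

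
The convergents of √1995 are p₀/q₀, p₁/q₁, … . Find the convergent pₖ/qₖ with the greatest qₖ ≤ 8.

134/3

√1995 = [44; 1, 1, 1, 88, …] (period length 4).
Convergents:
  p_0/q_0 = 44/1
  p_1/q_1 = 45/1
  p_2/q_2 = 89/2
  p_3/q_3 = 134/3
  p_4/q_4 = 11881/266
q_3 = 3 ≤ 8 < 266 = q_4, so the answer is 134/3.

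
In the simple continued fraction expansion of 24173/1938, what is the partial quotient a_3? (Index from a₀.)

1

24173 = 12·1938 + 917   →  a_0 = 12
1938 = 2·917 + 104   →  a_1 = 2
917 = 8·104 + 85   →  a_2 = 8
104 = 1·85 + 19   →  a_3 = 1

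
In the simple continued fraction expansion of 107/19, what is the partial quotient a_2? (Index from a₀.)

1

107 = 5·19 + 12   →  a_0 = 5
19 = 1·12 + 7   →  a_1 = 1
12 = 1·7 + 5   →  a_2 = 1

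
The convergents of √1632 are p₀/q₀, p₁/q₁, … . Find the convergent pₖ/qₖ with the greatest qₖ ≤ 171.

4161/103

√1632 = [40; 2, 1, 1, 19, 1, 1, 2, 80, …] (period length 8).
Convergents:
  p_0/q_0 = 40/1
  p_1/q_1 = 81/2
  p_2/q_2 = 121/3
  p_3/q_3 = 202/5
  p_4/q_4 = 3959/98
  p_5/q_5 = 4161/103
  p_6/q_6 = 8120/201
q_5 = 103 ≤ 171 < 201 = q_6, so the answer is 4161/103.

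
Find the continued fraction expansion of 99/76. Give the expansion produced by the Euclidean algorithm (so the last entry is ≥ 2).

99 = 1*76 + 23
76 = 3*23 + 7
23 = 3*7 + 2
7 = 3*2 + 1
2 = 2*1 + 0  (stop)
So 99/76 = [1; 3, 3, 3, 2].

[1; 3, 3, 3, 2]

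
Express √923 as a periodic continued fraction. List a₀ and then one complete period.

a₀ = ⌊√923⌋ = 30.
With m₀=0, d₀=1 and mₖ₊₁ = dₖaₖ − mₖ, dₖ₊₁ = (n − mₖ₊₁²)/dₖ, aₖ₊₁ = ⌊(a₀+mₖ₊₁)/dₖ₊₁⌋:
  k=1: m=30, d=23, a=2
  k=2: m=16, d=29, a=1
  k=3: m=13, d=26, a=1
  k=4: m=13, d=29, a=1
  k=5: m=16, d=23, a=2
  k=6: m=30, d=1, a=60
d=1 and a=2a₀=60 at k=6, so the next step gives (m, d) = (30, 23) again — its k=1 value — and the period has length 6.

[30; 2, 1, 1, 1, 2, 60]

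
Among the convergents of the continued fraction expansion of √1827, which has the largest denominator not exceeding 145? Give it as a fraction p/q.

4830/113

√1827 = [42; 1, 2, 1, 8, 1, 2, 1, 84, …] (period length 8).
Convergents:
  p_0/q_0 = 42/1
  p_1/q_1 = 43/1
  p_2/q_2 = 128/3
  p_3/q_3 = 171/4
  p_4/q_4 = 1496/35
  p_5/q_5 = 1667/39
  p_6/q_6 = 4830/113
  p_7/q_7 = 6497/152
q_6 = 113 ≤ 145 < 152 = q_7, so the answer is 4830/113.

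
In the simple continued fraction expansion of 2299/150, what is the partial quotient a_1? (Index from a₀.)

2299 = 15·150 + 49   →  a_0 = 15
150 = 3·49 + 3   →  a_1 = 3

3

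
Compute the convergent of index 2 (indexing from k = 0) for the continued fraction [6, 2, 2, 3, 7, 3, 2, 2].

Using pₖ = aₖpₖ₋₁ + pₖ₋₂, qₖ = aₖqₖ₋₁ + qₖ₋₂ (with p₋₁=1, p₋₂=0, q₋₁=0, q₋₂=1):
  k=0: a=6, p=6, q=1
  k=1: a=2, p=13, q=2
  k=2: a=2, p=32, q=5

32/5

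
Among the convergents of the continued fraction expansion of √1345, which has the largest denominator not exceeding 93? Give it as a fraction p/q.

√1345 = [36; 1, 2, 14, 2, 1, 72, …] (period length 6).
Convergents:
  p_0/q_0 = 36/1
  p_1/q_1 = 37/1
  p_2/q_2 = 110/3
  p_3/q_3 = 1577/43
  p_4/q_4 = 3264/89
  p_5/q_5 = 4841/132
q_4 = 89 ≤ 93 < 132 = q_5, so the answer is 3264/89.

3264/89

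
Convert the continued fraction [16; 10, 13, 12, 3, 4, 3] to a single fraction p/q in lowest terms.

Using pₖ = aₖpₖ₋₁ + pₖ₋₂ and qₖ = aₖqₖ₋₁ + qₖ₋₂:
  k=0: a=16, p=16, q=1
  k=1: a=10, p=161, q=10
  k=2: a=13, p=2109, q=131
  k=3: a=12, p=25469, q=1582
  k=4: a=3, p=78516, q=4877
  k=5: a=4, p=339533, q=21090
  k=6: a=3, p=1097115, q=68147

1097115/68147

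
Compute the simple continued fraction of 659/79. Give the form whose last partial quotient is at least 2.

[8; 2, 1, 12, 2]

659 = 8×79 + 27
79 = 2×27 + 25
27 = 1×25 + 2
25 = 12×2 + 1
2 = 2×1 + 0  (stop)
So 659/79 = [8; 2, 1, 12, 2].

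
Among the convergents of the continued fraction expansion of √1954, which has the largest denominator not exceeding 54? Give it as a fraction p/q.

√1954 = [44; 4, 1, 9, 44, 9, 1, 4, 88, …] (period length 8).
Convergents:
  p_0/q_0 = 44/1
  p_1/q_1 = 177/4
  p_2/q_2 = 221/5
  p_3/q_3 = 2166/49
  p_4/q_4 = 95525/2161
q_3 = 49 ≤ 54 < 2161 = q_4, so the answer is 2166/49.

2166/49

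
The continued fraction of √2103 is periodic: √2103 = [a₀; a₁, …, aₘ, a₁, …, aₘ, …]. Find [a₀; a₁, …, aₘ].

[45; 1, 6, 15, 6, 1, 90]

a₀ = ⌊√2103⌋ = 45.
With m₀=0, d₀=1 and mₖ₊₁ = dₖaₖ − mₖ, dₖ₊₁ = (n − mₖ₊₁²)/dₖ, aₖ₊₁ = ⌊(a₀+mₖ₊₁)/dₖ₊₁⌋:
  k=1: m=45, d=78, a=1
  k=2: m=33, d=13, a=6
  k=3: m=45, d=6, a=15
  k=4: m=45, d=13, a=6
  k=5: m=33, d=78, a=1
  k=6: m=45, d=1, a=90
d=1 and a=2a₀=90 at k=6, so the next step gives (m, d) = (45, 78) again — its k=1 value — and the period has length 6.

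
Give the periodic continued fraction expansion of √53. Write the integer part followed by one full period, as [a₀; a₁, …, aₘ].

a₀ = ⌊√53⌋ = 7.
With m₀=0, d₀=1 and mₖ₊₁ = dₖaₖ − mₖ, dₖ₊₁ = (n − mₖ₊₁²)/dₖ, aₖ₊₁ = ⌊(a₀+mₖ₊₁)/dₖ₊₁⌋:
  k=1: m=7, d=4, a=3
  k=2: m=5, d=7, a=1
  k=3: m=2, d=7, a=1
  k=4: m=5, d=4, a=3
  k=5: m=7, d=1, a=14
d=1 and a=2a₀=14 at k=5, so the next step gives (m, d) = (7, 4) again — its k=1 value — and the period has length 5.

[7; 3, 1, 1, 3, 14]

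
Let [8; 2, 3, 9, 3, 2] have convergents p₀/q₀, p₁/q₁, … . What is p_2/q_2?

59/7

Using pₖ = aₖpₖ₋₁ + pₖ₋₂, qₖ = aₖqₖ₋₁ + qₖ₋₂ (with p₋₁=1, p₋₂=0, q₋₁=0, q₋₂=1):
  k=0: a=8, p=8, q=1
  k=1: a=2, p=17, q=2
  k=2: a=3, p=59, q=7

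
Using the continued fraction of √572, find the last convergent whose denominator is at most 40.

287/12

√572 = [23; 1, 10, 1, 46, …] (period length 4).
Convergents:
  p_0/q_0 = 23/1
  p_1/q_1 = 24/1
  p_2/q_2 = 263/11
  p_3/q_3 = 287/12
  p_4/q_4 = 13465/563
q_3 = 12 ≤ 40 < 563 = q_4, so the answer is 287/12.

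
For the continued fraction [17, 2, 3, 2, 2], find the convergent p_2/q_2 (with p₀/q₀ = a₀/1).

122/7

Using pₖ = aₖpₖ₋₁ + pₖ₋₂, qₖ = aₖqₖ₋₁ + qₖ₋₂ (with p₋₁=1, p₋₂=0, q₋₁=0, q₋₂=1):
  k=0: a=17, p=17, q=1
  k=1: a=2, p=35, q=2
  k=2: a=3, p=122, q=7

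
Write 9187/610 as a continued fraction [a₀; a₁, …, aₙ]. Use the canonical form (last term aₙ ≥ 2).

9187 = 15·610 + 37
610 = 16·37 + 18
37 = 2·18 + 1
18 = 18·1 + 0  (stop)
So 9187/610 = [15; 16, 2, 18].

[15; 16, 2, 18]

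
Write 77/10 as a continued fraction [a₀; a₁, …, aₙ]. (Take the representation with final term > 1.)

[7; 1, 2, 3]

77 = 7×10 + 7
10 = 1×7 + 3
7 = 2×3 + 1
3 = 3×1 + 0  (stop)
So 77/10 = [7; 1, 2, 3].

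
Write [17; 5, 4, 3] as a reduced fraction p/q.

Fold from the inside: start with 3/1.
  4 + 1/3 = 13/3
  5 + 3/13 = 68/13
  17 + 13/68 = 1169/68

1169/68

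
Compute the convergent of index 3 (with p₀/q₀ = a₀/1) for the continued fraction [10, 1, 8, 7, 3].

697/64

Using pₖ = aₖpₖ₋₁ + pₖ₋₂, qₖ = aₖqₖ₋₁ + qₖ₋₂ (with p₋₁=1, p₋₂=0, q₋₁=0, q₋₂=1):
  k=0: a=10, p=10, q=1
  k=1: a=1, p=11, q=1
  k=2: a=8, p=98, q=9
  k=3: a=7, p=697, q=64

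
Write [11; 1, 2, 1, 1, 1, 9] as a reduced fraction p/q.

Using pₖ = aₖpₖ₋₁ + pₖ₋₂ and qₖ = aₖqₖ₋₁ + qₖ₋₂:
  k=0: a=11, p=11, q=1
  k=1: a=1, p=12, q=1
  k=2: a=2, p=35, q=3
  k=3: a=1, p=47, q=4
  k=4: a=1, p=82, q=7
  k=5: a=1, p=129, q=11
  k=6: a=9, p=1243, q=106

1243/106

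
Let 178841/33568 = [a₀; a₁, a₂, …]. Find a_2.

19

178841 = 5·33568 + 11001   →  a_0 = 5
33568 = 3·11001 + 565   →  a_1 = 3
11001 = 19·565 + 266   →  a_2 = 19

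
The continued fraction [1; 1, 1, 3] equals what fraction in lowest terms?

Using pₖ = aₖpₖ₋₁ + pₖ₋₂ and qₖ = aₖqₖ₋₁ + qₖ₋₂:
  k=0: a=1, p=1, q=1
  k=1: a=1, p=2, q=1
  k=2: a=1, p=3, q=2
  k=3: a=3, p=11, q=7

11/7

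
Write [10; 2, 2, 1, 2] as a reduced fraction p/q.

Using pₖ = aₖpₖ₋₁ + pₖ₋₂ and qₖ = aₖqₖ₋₁ + qₖ₋₂:
  k=0: a=10, p=10, q=1
  k=1: a=2, p=21, q=2
  k=2: a=2, p=52, q=5
  k=3: a=1, p=73, q=7
  k=4: a=2, p=198, q=19

198/19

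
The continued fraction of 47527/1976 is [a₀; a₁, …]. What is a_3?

2

47527 = 24·1976 + 103   →  a_0 = 24
1976 = 19·103 + 19   →  a_1 = 19
103 = 5·19 + 8   →  a_2 = 5
19 = 2·8 + 3   →  a_3 = 2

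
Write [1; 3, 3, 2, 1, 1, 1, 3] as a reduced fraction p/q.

Using pₖ = aₖpₖ₋₁ + pₖ₋₂ and qₖ = aₖqₖ₋₁ + qₖ₋₂:
  k=0: a=1, p=1, q=1
  k=1: a=3, p=4, q=3
  k=2: a=3, p=13, q=10
  k=3: a=2, p=30, q=23
  k=4: a=1, p=43, q=33
  k=5: a=1, p=73, q=56
  k=6: a=1, p=116, q=89
  k=7: a=3, p=421, q=323

421/323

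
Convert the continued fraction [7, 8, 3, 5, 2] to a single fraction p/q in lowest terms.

Fold from the inside: start with 2/1.
  5 + 1/2 = 11/2
  3 + 2/11 = 35/11
  8 + 11/35 = 291/35
  7 + 35/291 = 2072/291

2072/291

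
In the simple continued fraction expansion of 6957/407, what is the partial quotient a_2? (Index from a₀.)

1

6957 = 17·407 + 38   →  a_0 = 17
407 = 10·38 + 27   →  a_1 = 10
38 = 1·27 + 11   →  a_2 = 1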